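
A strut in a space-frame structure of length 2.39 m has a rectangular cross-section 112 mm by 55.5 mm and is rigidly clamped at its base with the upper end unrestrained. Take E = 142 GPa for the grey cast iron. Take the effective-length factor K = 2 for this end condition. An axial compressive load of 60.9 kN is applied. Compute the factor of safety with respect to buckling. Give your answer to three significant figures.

n ≈ 1.61

Buckling occurs about the weak axis: I_min = h·b³/12 with b = 55.5 mm (the shorter side).
I_min = 112×55.5³/12 = 1.596×10^6 mm⁴
I = 1.596×10^6 mm⁴ = 1.596×10^-6 m⁴
Effective length L_e = K·L = 2 × 2.39 = 4.780 m
P_cr = π²EI / L_e² = π² × 142×10⁹ × 1.596×10^-6 / 4.780² = 9.787×10^4 N
Factor of safety n = P_cr / P = 97.870 / 60.9 = 1.61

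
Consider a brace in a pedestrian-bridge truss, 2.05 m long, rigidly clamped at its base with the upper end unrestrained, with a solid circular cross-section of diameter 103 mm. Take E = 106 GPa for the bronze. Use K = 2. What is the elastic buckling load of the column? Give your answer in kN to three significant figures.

I = πd⁴/64 = π×103⁴/64 = 5.525×10^6 mm⁴
I = 5.525×10^6 mm⁴ = 5.525×10^-6 m⁴
Effective length L_e = K·L = 2 × 2.05 = 4.100 m
P_cr = π²EI / L_e² = π² × 106×10⁹ × 5.525×10^-6 / 4.100² = 3.438×10^5 N

P_cr ≈ 344 kN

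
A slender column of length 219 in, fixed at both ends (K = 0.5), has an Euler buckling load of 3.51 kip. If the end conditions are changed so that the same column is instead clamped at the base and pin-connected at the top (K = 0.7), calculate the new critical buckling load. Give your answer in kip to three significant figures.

P_cr ≈ 1.79 kip

P_cr ∝ 1/K², so P_cr,new = P_cr,old × (K_old/K_new)² = 3.51 × (0.5/0.7)²
= 3.51 × 0.5102 = 1.79 kip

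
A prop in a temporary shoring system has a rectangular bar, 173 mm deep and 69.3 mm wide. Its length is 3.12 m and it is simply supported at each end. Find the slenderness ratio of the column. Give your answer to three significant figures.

Buckling occurs about the weak axis: I_min = h·b³/12 with b = 69.3 mm (the shorter side).
I_min = 173×69.3³/12 = 4.798×10^6 mm⁴
A = 1.199×10^4 mm²;  r_min = √(I/A) = √(4.798×10^6/1.199×10^4) = 20.01 mm
L_e = K·L = 1 × 3.12 m = 3.120 m = 3120.0 mm
λ = L_e / r_min = 3120.0 / 20.01 = 156

λ ≈ 156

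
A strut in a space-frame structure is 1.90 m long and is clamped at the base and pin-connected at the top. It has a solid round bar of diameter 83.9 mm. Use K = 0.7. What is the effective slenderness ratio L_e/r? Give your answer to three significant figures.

For a solid circle r = d/4 = 83.9/4 = 20.98 mm
L_e = K·L = 0.7 × 1.90 m = 1.330 m = 1330.0 mm
λ = L_e / r_min = 1330.0 / 20.98 = 63.4

λ ≈ 63.4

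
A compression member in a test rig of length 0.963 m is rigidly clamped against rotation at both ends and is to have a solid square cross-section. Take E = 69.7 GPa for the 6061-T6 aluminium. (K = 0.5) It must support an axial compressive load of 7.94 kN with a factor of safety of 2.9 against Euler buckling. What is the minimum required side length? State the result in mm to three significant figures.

Required P_cr = n·P = 2.9 × 7.94 = 23.03 kN
L_e = K·L = 0.5 × 0.963 = 0.4815 m
Required I = P_cr·L_e²/(π²E) = 2.303×10^4 × 0.4815² / (π² × 6.97×10^10) = 7.760×10^-9 m⁴
I_req = 7.760×10^3 mm⁴
Solid square: I = a⁴/12  ⇒  a = (12I)^(1/4) = (12×7.760×10^3)^(1/4) = 17.5 mm

a ≈ 17.5 mm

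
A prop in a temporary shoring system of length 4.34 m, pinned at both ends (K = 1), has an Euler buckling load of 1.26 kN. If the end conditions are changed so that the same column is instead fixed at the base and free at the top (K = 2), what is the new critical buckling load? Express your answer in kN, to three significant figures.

P_cr ∝ 1/K², so P_cr,new = P_cr,old × (K_old/K_new)² = 1.26 × (1/2)²
= 1.26 × 0.2500 = 0.315 kN

P_cr ≈ 0.315 kN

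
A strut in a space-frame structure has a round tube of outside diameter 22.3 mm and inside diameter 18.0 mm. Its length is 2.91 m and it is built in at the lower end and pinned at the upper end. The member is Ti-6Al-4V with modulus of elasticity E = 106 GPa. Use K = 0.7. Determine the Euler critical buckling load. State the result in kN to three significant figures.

P_cr ≈ 1.76 kN

d_o = 22.3 mm, d_i = 18.0 mm
I = π(d_o⁴ − d_i⁴)/64 = π(22.3⁴ − 18.00⁴)/64 = 6.986×10^3 mm⁴
I = 6.986×10^3 mm⁴ = 6.986×10^-9 m⁴
Effective length L_e = K·L = 0.7 × 2.91 = 2.037 m
P_cr = π²EI / L_e² = π² × 106×10⁹ × 6.986×10^-9 / 2.037² = 1.761×10^3 N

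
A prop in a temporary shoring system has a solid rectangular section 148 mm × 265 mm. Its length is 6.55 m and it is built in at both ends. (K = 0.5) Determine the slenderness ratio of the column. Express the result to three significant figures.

For a rectangle r_min = b/√12 = 148/√12 = 42.72 mm
L_e = K·L = 0.5 × 6.55 m = 3.275 m = 3275.0 mm
λ = L_e / r_min = 3275.0 / 42.72 = 76.7

λ ≈ 76.7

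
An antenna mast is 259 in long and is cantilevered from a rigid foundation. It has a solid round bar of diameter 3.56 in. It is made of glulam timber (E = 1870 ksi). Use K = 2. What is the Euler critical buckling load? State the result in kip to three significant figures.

I = πd⁴/64 = π×3.56⁴/64 = 7.884 in⁴
Effective length L_e = K·L = 2 × 259 = 518.0 in
P_cr = π²EI / L_e² = π² × 1870×10³ × 7.884 / 518.0² = 542.3 lb

P_cr ≈ 0.542 kip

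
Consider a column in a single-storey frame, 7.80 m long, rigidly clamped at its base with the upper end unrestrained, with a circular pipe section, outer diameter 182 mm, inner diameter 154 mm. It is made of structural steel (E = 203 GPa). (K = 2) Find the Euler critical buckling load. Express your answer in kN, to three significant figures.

d_o = 182 mm, d_i = 154 mm
I = π(d_o⁴ − d_i⁴)/64 = π(182⁴ − 154.0⁴)/64 = 2.625×10^7 mm⁴
I = 2.625×10^7 mm⁴ = 2.625×10^-5 m⁴
Effective length L_e = K·L = 2 × 7.80 = 15.60 m
P_cr = π²EI / L_e² = π² × 203×10⁹ × 2.625×10^-5 / 15.60² = 2.161×10^5 N

P_cr ≈ 216 kN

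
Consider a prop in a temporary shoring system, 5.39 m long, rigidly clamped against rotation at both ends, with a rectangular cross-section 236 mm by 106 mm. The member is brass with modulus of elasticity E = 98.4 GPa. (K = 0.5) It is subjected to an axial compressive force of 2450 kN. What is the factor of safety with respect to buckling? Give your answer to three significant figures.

Buckling occurs about the weak axis: I_min = h·b³/12 with b = 106 mm (the shorter side).
I_min = 236×106³/12 = 2.342×10^7 mm⁴
I = 2.342×10^7 mm⁴ = 2.342×10^-5 m⁴
Effective length L_e = K·L = 0.5 × 5.39 = 2.695 m
P_cr = π²EI / L_e² = π² × 98.4×10⁹ × 2.342×10^-5 / 2.695² = 3.132×10^6 N
Factor of safety n = P_cr / P = 3132.0 / 2450 = 1.28

n ≈ 1.28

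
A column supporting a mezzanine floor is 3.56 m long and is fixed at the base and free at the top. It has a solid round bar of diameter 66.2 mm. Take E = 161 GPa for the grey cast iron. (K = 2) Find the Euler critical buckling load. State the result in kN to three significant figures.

P_cr ≈ 29.6 kN

I = πd⁴/64 = π×66.2⁴/64 = 9.428×10^5 mm⁴
I = 9.428×10^5 mm⁴ = 9.428×10^-7 m⁴
Effective length L_e = K·L = 2 × 3.56 = 7.120 m
P_cr = π²EI / L_e² = π² × 161×10⁹ × 9.428×10^-7 / 7.120² = 2.955×10^4 N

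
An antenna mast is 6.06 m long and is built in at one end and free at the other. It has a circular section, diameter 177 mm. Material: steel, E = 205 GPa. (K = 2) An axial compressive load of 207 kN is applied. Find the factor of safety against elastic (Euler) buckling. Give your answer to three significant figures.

I = πd⁴/64 = π×177⁴/64 = 4.818×10^7 mm⁴
I = 4.818×10^7 mm⁴ = 4.818×10^-5 m⁴
Effective length L_e = K·L = 2 × 6.06 = 12.12 m
P_cr = π²EI / L_e² = π² × 205×10⁹ × 4.818×10^-5 / 12.12² = 6.636×10^5 N
Factor of safety n = P_cr / P = 663.61 / 207 = 3.21

n ≈ 3.21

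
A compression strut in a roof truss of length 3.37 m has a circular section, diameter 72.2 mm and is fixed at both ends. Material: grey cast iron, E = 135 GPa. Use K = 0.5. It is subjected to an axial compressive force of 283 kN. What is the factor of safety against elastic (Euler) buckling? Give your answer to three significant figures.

n ≈ 2.21

I = πd⁴/64 = π×72.2⁴/64 = 1.334×10^6 mm⁴
I = 1.334×10^6 mm⁴ = 1.334×10^-6 m⁴
Effective length L_e = K·L = 0.5 × 3.37 = 1.685 m
P_cr = π²EI / L_e² = π² × 135×10⁹ × 1.334×10^-6 / 1.685² = 6.260×10^5 N
Factor of safety n = P_cr / P = 625.97 / 283 = 2.21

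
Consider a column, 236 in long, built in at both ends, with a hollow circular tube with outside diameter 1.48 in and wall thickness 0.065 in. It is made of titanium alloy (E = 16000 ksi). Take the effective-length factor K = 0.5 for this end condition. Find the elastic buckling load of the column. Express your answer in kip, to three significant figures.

P_cr ≈ 0.822 kip

Inner diameter d_i = 1.48 − 2×0.065 = 1.350 in
I = π(d_o⁴ − d_i⁴)/64 = π(1.48⁴ − 1.350⁴)/64 = 7.247×10^-2 in⁴
Effective length L_e = K·L = 0.5 × 236 = 118.0 in
P_cr = π²EI / L_e² = π² × 16000×10³ × 7.247×10^-2 / 118.0² = 821.9 lb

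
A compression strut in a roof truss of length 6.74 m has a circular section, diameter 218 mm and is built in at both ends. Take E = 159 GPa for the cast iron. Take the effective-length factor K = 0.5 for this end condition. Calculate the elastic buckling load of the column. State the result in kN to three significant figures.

P_cr ≈ 15300 kN

I = πd⁴/64 = π×218⁴/64 = 1.109×10^8 mm⁴
I = 1.109×10^8 mm⁴ = 1.109×10^-4 m⁴
Effective length L_e = K·L = 0.5 × 6.74 = 3.370 m
P_cr = π²EI / L_e² = π² × 159×10⁹ × 1.109×10^-4 / 3.370² = 1.532×10^7 N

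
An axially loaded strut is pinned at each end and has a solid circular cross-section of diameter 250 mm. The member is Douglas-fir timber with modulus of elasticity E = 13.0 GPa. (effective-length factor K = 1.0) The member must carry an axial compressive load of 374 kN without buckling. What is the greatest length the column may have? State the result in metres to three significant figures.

L_max ≈ 8.11 m

I = πd⁴/64 = π×250⁴/64 = 1.917×10^8 mm⁴
I = 1.917×10^-4 m⁴
At the buckling limit P_cr = P = 3.740×10^5 N
From P_cr = π²EI/(K·L)²:  L = (1/K)·√(π²EI/P_cr) = (1/1)·√(π²×1.30×10^10×1.917×10^-4/3.740×10^5)
L = 8.11 m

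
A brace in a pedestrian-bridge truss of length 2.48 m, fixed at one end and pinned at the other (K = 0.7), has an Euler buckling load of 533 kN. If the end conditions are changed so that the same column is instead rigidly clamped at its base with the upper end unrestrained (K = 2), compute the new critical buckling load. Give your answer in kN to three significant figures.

P_cr ≈ 65.3 kN

P_cr ∝ 1/K², so P_cr,new = P_cr,old × (K_old/K_new)² = 533 × (0.7/2)²
= 533 × 0.1225 = 65.3 kN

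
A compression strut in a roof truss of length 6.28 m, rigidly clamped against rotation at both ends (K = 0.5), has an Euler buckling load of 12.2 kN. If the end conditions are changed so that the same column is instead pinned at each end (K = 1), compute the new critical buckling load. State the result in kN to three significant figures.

P_cr ∝ 1/K², so P_cr,new = P_cr,old × (K_old/K_new)² = 12.2 × (0.5/1)²
= 12.2 × 0.2500 = 3.05 kN

P_cr ≈ 3.05 kN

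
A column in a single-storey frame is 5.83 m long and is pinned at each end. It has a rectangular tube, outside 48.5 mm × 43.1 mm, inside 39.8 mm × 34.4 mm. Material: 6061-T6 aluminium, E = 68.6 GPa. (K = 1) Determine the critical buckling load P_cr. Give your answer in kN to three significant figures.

P_cr ≈ 3.76 kN

Weak-axis I_min = (h_o·b_o³ − h_i·b_i³)/12 with b_o = 43.1, b_i = 34.40 mm (shorter outer/inner sides).
I_min = (48.5×43.1³ − 39.80×34.40³)/12 = 1.886×10^5 mm⁴
I = 1.886×10^5 mm⁴ = 1.886×10^-7 m⁴
Effective length L_e = K·L = 1 × 5.83 = 5.830 m
P_cr = π²EI / L_e² = π² × 68.6×10⁹ × 1.886×10^-7 / 5.830² = 3.756×10^3 N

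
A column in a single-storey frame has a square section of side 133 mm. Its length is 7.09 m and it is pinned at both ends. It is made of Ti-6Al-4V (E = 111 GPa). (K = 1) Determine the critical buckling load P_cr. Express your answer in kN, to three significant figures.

P_cr ≈ 568 kN

I = a⁴/12 = 133⁴/12 = 2.608×10^7 mm⁴
I = 2.608×10^7 mm⁴ = 2.608×10^-5 m⁴
Effective length L_e = K·L = 1 × 7.09 = 7.090 m
P_cr = π²EI / L_e² = π² × 111×10⁹ × 2.608×10^-5 / 7.090² = 5.683×10^5 N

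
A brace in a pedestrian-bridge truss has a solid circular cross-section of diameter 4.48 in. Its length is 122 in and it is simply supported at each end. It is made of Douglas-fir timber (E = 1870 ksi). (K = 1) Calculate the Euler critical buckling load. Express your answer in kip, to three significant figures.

I = πd⁴/64 = π×4.48⁴/64 = 19.77 in⁴
Effective length L_e = K·L = 1 × 122 = 122.0 in
P_cr = π²EI / L_e² = π² × 1870×10³ × 19.77 / 122.0² = 2.452×10^4 lb

P_cr ≈ 24.5 kip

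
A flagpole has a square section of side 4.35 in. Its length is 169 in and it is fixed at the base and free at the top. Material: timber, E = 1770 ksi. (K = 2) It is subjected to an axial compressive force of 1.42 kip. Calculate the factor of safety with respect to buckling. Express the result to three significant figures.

n ≈ 3.21

I = a⁴/12 = 4.35⁴/12 = 29.84 in⁴
Effective length L_e = K·L = 2 × 169 = 338.0 in
P_cr = π²EI / L_e² = π² × 1770×10³ × 29.84 / 338.0² = 4.563×10^3 lb
Factor of safety n = P_cr / P = 4.5626 / 1.42 = 3.21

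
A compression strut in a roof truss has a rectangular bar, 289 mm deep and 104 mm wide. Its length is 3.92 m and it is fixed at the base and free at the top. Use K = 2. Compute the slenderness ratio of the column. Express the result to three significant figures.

For a rectangle r_min = b/√12 = 104/√12 = 30.02 mm
L_e = K·L = 2 × 3.92 m = 7.840 m = 7840.0 mm
λ = L_e / r_min = 7840.0 / 30.02 = 261

λ ≈ 261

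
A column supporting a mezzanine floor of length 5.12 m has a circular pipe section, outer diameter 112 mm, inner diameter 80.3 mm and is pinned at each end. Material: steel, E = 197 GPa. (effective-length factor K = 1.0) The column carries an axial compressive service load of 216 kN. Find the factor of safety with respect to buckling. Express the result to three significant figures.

n ≈ 1.95

d_o = 112 mm, d_i = 80.3 mm
I = π(d_o⁴ − d_i⁴)/64 = π(112⁴ − 80.30⁴)/64 = 5.683×10^6 mm⁴
I = 5.683×10^6 mm⁴ = 5.683×10^-6 m⁴
Effective length L_e = K·L = 1 × 5.12 = 5.120 m
P_cr = π²EI / L_e² = π² × 197×10⁹ × 5.683×10^-6 / 5.120² = 4.215×10^5 N
Factor of safety n = P_cr / P = 421.51 / 216 = 1.95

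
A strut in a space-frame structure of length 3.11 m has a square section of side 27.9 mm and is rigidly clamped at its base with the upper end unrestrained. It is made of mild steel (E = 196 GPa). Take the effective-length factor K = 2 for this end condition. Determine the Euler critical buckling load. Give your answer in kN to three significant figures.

I = a⁴/12 = 27.9⁴/12 = 5.049×10^4 mm⁴
I = 5.049×10^4 mm⁴ = 5.049×10^-8 m⁴
Effective length L_e = K·L = 2 × 3.11 = 6.220 m
P_cr = π²EI / L_e² = π² × 196×10⁹ × 5.049×10^-8 / 6.220² = 2.525×10^3 N

P_cr ≈ 2.52 kN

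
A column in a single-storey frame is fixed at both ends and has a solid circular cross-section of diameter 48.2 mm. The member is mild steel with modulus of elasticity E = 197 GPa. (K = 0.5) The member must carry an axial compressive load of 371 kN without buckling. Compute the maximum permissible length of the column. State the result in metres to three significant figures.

I = πd⁴/64 = π×48.2⁴/64 = 2.649×10^5 mm⁴
I = 2.649×10^-7 m⁴
At the buckling limit P_cr = P = 3.710×10^5 N
From P_cr = π²EI/(K·L)²:  L = (1/K)·√(π²EI/P_cr) = (1/0.5)·√(π²×1.97×10^11×2.649×10^-7/3.710×10^5)
L = 2.36 m

L_max ≈ 2.36 m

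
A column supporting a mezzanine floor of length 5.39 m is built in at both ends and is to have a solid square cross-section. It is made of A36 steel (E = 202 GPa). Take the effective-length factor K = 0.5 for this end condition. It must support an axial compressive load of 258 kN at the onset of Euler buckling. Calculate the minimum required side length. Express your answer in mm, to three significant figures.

L_e = K·L = 0.5 × 5.39 = 2.695 m
Required I = P_cr·L_e²/(π²E) = 2.580×10^5 × 2.695² / (π² × 2.02×10^11) = 9.399×10^-7 m⁴
I_req = 9.399×10^5 mm⁴
Solid square: I = a⁴/12  ⇒  a = (12I)^(1/4) = (12×9.399×10^5)^(1/4) = 58.0 mm

a ≈ 58.0 mm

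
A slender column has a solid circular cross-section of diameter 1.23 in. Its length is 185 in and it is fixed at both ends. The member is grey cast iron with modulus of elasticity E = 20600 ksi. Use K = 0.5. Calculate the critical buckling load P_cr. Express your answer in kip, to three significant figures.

P_cr ≈ 2.67 kip

I = πd⁴/64 = π×1.23⁴/64 = 0.1124 in⁴
Effective length L_e = K·L = 0.5 × 185 = 92.50 in
P_cr = π²EI / L_e² = π² × 20600×10³ × 0.1124 / 92.50² = 2.670×10^3 lb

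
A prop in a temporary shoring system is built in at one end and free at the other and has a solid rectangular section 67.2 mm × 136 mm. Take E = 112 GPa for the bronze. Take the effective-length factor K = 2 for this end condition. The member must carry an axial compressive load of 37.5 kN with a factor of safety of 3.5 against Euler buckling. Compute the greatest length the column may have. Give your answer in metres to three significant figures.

Buckling occurs about the weak axis: I_min = h·b³/12 with b = 67.2 mm (the shorter side).
I_min = 136×67.2³/12 = 3.439×10^6 mm⁴
I = 3.439×10^-6 m⁴
Required critical load P_cr = n·P = 3.5 × 37.5 = 131.2 kN = 1.312×10^5 N
From P_cr = π²EI/(K·L)²:  L = (1/K)·√(π²EI/P_cr) = (1/2)·√(π²×1.12×10^11×3.439×10^-6/1.312×10^5)
L = 2.69 m

L_max ≈ 2.69 m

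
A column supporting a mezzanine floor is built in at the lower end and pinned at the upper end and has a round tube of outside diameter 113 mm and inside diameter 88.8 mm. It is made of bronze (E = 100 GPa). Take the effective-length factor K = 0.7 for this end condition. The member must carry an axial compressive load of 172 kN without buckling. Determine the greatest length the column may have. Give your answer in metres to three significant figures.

L_max ≈ 7.61 m

d_o = 113 mm, d_i = 88.8 mm
I = π(d_o⁴ − d_i⁴)/64 = π(113⁴ − 88.80⁴)/64 = 4.951×10^6 mm⁴
I = 4.951×10^-6 m⁴
At the buckling limit P_cr = P = 1.720×10^5 N
From P_cr = π²EI/(K·L)²:  L = (1/K)·√(π²EI/P_cr) = (1/0.7)·√(π²×1.00×10^11×4.951×10^-6/1.720×10^5)
L = 7.61 m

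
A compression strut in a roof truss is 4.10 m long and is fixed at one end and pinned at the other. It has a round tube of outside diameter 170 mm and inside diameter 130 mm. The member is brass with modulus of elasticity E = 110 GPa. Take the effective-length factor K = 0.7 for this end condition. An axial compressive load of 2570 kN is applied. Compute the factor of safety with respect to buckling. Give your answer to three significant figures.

d_o = 170 mm, d_i = 130 mm
I = π(d_o⁴ − d_i⁴)/64 = π(170⁴ − 130.0⁴)/64 = 2.698×10^7 mm⁴
I = 2.698×10^7 mm⁴ = 2.698×10^-5 m⁴
Effective length L_e = K·L = 0.7 × 4.10 = 2.870 m
P_cr = π²EI / L_e² = π² × 110×10⁹ × 2.698×10^-5 / 2.870² = 3.556×10^6 N
Factor of safety n = P_cr / P = 3555.9 / 2570 = 1.38

n ≈ 1.38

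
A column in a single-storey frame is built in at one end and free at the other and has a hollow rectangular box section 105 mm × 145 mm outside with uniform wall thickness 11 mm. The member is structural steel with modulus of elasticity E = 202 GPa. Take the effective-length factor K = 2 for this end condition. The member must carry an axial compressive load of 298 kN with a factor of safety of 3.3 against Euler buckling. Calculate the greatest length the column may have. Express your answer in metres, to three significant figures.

Inner dimensions: h_i = 145 − 2×11 = 123.0 mm, b_i = 105 − 2×11 = 83.00 mm
Weak-axis I_min = (h_o·b_o³ − h_i·b_i³)/12 with b_o = 105, b_i = 83.00 mm (shorter outer/inner sides).
I_min = (145×105³ − 123.0×83.00³)/12 = 8.127×10^6 mm⁴
I = 8.127×10^-6 m⁴
Required critical load P_cr = n·P = 3.3 × 298 = 983.4 kN = 9.834×10^5 N
From P_cr = π²EI/(K·L)²:  L = (1/K)·√(π²EI/P_cr) = (1/2)·√(π²×2.02×10^11×8.127×10^-6/9.834×10^5)
L = 2.03 m

L_max ≈ 2.03 m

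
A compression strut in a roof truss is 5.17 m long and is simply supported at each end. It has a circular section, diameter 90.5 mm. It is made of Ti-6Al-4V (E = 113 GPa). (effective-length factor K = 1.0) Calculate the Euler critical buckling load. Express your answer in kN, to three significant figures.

I = πd⁴/64 = π×90.5⁴/64 = 3.293×10^6 mm⁴
I = 3.293×10^6 mm⁴ = 3.293×10^-6 m⁴
Effective length L_e = K·L = 1 × 5.17 = 5.170 m
P_cr = π²EI / L_e² = π² × 113×10⁹ × 3.293×10^-6 / 5.170² = 1.374×10^5 N

P_cr ≈ 137 kN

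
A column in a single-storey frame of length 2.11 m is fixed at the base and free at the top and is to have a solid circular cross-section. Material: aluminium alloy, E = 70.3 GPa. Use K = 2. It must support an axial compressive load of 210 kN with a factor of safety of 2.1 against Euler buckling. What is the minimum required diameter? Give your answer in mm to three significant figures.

Required P_cr = n·P = 2.1 × 210 = 441.0 kN
L_e = K·L = 2 × 2.11 = 4.220 m
Required I = P_cr·L_e²/(π²E) = 4.410×10^5 × 4.220² / (π² × 7.03×10^10) = 1.132×10^-5 m⁴
I_req = 1.132×10^7 mm⁴
Solid circle: I = πd⁴/64  ⇒  d = (64I/π)^(1/4) = (64×1.132×10^7/π)^(1/4) = 123 mm

d ≈ 123 mm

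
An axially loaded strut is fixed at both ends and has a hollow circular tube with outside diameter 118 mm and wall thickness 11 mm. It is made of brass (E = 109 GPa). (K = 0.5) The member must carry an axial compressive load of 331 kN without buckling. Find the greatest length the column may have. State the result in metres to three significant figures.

Inner diameter d_i = 118 − 2×11 = 96.00 mm
I = π(d_o⁴ − d_i⁴)/64 = π(118⁴ − 96.00⁴)/64 = 5.348×10^6 mm⁴
I = 5.348×10^-6 m⁴
At the buckling limit P_cr = P = 3.310×10^5 N
From P_cr = π²EI/(K·L)²:  L = (1/K)·√(π²EI/P_cr) = (1/0.5)·√(π²×1.09×10^11×5.348×10^-6/3.310×10^5)
L = 8.34 m

L_max ≈ 8.34 m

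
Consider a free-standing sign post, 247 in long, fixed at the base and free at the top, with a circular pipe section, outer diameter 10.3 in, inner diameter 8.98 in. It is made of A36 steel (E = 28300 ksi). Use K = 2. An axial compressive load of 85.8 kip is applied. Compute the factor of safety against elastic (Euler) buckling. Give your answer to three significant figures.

d_o = 10.3 in, d_i = 8.98 in
I = π(d_o⁴ − d_i⁴)/64 = π(10.3⁴ − 8.980⁴)/64 = 233.3 in⁴
Effective length L_e = K·L = 2 × 247 = 494.0 in
P_cr = π²EI / L_e² = π² × 28300×10³ × 233.3 / 494.0² = 2.670×10^5 lb
Factor of safety n = P_cr / P = 266.99 / 85.8 = 3.11

n ≈ 3.11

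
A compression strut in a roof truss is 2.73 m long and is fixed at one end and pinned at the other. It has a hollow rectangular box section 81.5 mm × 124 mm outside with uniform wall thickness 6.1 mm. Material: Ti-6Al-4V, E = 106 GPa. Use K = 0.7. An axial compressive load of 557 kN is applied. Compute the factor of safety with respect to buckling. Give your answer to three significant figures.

Inner dimensions: h_i = 124 − 2×6.1 = 111.8 mm, b_i = 81.5 − 2×6.1 = 69.30 mm
Weak-axis I_min = (h_o·b_o³ − h_i·b_i³)/12 with b_o = 81.5, b_i = 69.30 mm (shorter outer/inner sides).
I_min = (124×81.5³ − 111.8×69.30³)/12 = 2.493×10^6 mm⁴
I = 2.493×10^6 mm⁴ = 2.493×10^-6 m⁴
Effective length L_e = K·L = 0.7 × 2.73 = 1.911 m
P_cr = π²EI / L_e² = π² × 106×10⁹ × 2.493×10^-6 / 1.911² = 7.142×10^5 N
Factor of safety n = P_cr / P = 714.23 / 557 = 1.28

n ≈ 1.28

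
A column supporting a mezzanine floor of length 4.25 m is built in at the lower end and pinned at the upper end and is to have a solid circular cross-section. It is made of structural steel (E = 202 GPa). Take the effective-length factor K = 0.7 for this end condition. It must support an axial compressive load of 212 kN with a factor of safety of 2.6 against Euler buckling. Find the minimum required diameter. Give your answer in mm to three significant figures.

Required P_cr = n·P = 2.6 × 212 = 551.2 kN
L_e = K·L = 0.7 × 4.25 = 2.975 m
Required I = P_cr·L_e²/(π²E) = 5.512×10^5 × 2.975² / (π² × 2.02×10^11) = 2.447×10^-6 m⁴
I_req = 2.447×10^6 mm⁴
Solid circle: I = πd⁴/64  ⇒  d = (64I/π)^(1/4) = (64×2.447×10^6/π)^(1/4) = 84.0 mm

d ≈ 84.0 mm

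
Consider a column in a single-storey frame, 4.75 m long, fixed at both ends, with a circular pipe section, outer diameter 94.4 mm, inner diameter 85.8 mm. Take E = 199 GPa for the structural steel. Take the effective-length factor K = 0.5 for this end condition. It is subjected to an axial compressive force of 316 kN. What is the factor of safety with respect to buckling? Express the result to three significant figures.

d_o = 94.4 mm, d_i = 85.8 mm
I = π(d_o⁴ − d_i⁴)/64 = π(94.4⁴ − 85.80⁴)/64 = 1.238×10^6 mm⁴
I = 1.238×10^6 mm⁴ = 1.238×10^-6 m⁴
Effective length L_e = K·L = 0.5 × 4.75 = 2.375 m
P_cr = π²EI / L_e² = π² × 199×10⁹ × 1.238×10^-6 / 2.375² = 4.310×10^5 N
Factor of safety n = P_cr / P = 431.04 / 316 = 1.36

n ≈ 1.36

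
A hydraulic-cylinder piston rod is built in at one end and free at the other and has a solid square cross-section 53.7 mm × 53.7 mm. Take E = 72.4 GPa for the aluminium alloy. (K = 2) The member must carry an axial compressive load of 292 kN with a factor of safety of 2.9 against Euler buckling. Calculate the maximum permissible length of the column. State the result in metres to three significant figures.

L_max ≈ 0.382 m

I = a⁴/12 = 53.7⁴/12 = 6.930×10^5 mm⁴
I = 6.930×10^-7 m⁴
Required critical load P_cr = n·P = 2.9 × 292 = 846.8 kN = 8.468×10^5 N
From P_cr = π²EI/(K·L)²:  L = (1/K)·√(π²EI/P_cr) = (1/2)·√(π²×7.24×10^10×6.930×10^-7/8.468×10^5)
L = 0.382 m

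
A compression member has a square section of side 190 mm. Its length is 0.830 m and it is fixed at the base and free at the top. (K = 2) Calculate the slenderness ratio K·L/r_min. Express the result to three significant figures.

For a square r = a/√12 = 190/√12 = 54.85 mm
L_e = K·L = 2 × 0.830 m = 1.660 m = 1660.0 mm
λ = L_e / r_min = 1660.0 / 54.85 = 30.3

λ ≈ 30.3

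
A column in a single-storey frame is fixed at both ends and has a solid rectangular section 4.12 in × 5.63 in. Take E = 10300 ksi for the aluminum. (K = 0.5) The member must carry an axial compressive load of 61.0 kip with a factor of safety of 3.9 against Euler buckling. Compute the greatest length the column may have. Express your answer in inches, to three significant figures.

L_max ≈ 237 in

Buckling occurs about the weak axis: I_min = h·b³/12 with b = 4.12 in (the shorter side).
I_min = 5.63×4.12³/12 = 32.81 in⁴
Required critical load P_cr = n·P = 3.9 × 61.0 = 237.9 kip = 2.379×10^5 lb
From P_cr = π²EI/(K·L)²:  L = (1/K)·√(π²EI/P_cr) = (1/0.5)·√(π²×1.03×10^7×32.81/2.379×10^5)
L = 237 in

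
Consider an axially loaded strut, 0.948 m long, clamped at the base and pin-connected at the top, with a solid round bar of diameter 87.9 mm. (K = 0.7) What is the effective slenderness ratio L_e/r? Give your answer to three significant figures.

I = πd⁴/64 = π×87.9⁴/64 = 2.930×10^6 mm⁴
A = 6.068×10^3 mm²;  r_min = √(I/A) = √(2.930×10^6/6.068×10^3) = 21.98 mm
L_e = K·L = 0.7 × 0.948 m = 0.6636 m = 663.60 mm
λ = L_e / r_min = 663.60 / 21.98 = 30.2

λ ≈ 30.2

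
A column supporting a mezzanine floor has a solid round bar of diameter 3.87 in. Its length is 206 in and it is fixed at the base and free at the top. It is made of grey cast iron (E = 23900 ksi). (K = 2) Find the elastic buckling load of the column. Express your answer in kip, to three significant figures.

P_cr ≈ 15.3 kip

I = πd⁴/64 = π×3.87⁴/64 = 11.01 in⁴
Effective length L_e = K·L = 2 × 206 = 412.0 in
P_cr = π²EI / L_e² = π² × 23900×10³ × 11.01 / 412.0² = 1.530×10^4 lb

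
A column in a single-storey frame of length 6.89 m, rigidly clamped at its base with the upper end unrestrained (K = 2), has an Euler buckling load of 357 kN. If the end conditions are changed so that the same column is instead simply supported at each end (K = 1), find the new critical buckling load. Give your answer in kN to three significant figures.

P_cr ∝ 1/K², so P_cr,new = P_cr,old × (K_old/K_new)² = 357 × (2/1)²
= 357 × 4.000 = 1430 kN

P_cr ≈ 1430 kN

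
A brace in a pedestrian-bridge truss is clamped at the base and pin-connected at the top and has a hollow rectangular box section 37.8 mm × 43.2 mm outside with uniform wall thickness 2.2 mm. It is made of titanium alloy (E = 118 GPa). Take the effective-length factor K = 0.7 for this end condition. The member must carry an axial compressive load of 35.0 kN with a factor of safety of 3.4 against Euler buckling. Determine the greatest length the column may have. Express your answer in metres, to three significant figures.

Inner dimensions: h_i = 43.2 − 2×2.2 = 38.80 mm, b_i = 37.8 − 2×2.2 = 33.40 mm
Weak-axis I_min = (h_o·b_o³ − h_i·b_i³)/12 with b_o = 37.8, b_i = 33.40 mm (shorter outer/inner sides).
I_min = (43.2×37.8³ − 38.80×33.40³)/12 = 7.396×10^4 mm⁴
I = 7.396×10^-8 m⁴
Required critical load P_cr = n·P = 3.4 × 35.0 = 119.0 kN = 1.190×10^5 N
From P_cr = π²EI/(K·L)²:  L = (1/K)·√(π²EI/P_cr) = (1/0.7)·√(π²×1.18×10^11×7.396×10^-8/1.190×10^5)
L = 1.22 m

L_max ≈ 1.22 m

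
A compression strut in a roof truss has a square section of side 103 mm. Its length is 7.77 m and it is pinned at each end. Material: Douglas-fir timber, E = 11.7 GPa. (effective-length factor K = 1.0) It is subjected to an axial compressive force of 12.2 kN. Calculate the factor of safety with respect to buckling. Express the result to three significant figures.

I = a⁴/12 = 103⁴/12 = 9.379×10^6 mm⁴
I = 9.379×10^6 mm⁴ = 9.379×10^-6 m⁴
Effective length L_e = K·L = 1 × 7.77 = 7.770 m
P_cr = π²EI / L_e² = π² × 11.7×10⁹ × 9.379×10^-6 / 7.770² = 1.794×10^4 N
Factor of safety n = P_cr / P = 17.940 / 12.2 = 1.47

n ≈ 1.47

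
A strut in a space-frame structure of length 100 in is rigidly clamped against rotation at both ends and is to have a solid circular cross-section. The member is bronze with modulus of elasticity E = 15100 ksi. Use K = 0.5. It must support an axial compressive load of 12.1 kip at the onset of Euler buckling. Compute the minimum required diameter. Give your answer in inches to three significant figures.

L_e = K·L = 0.5 × 100 = 50.00 in
Required I = P_cr·L_e²/(π²E) = 1.210×10^4 × 50.00² / (π² × 1.51×10^7) = 0.2030 in⁴
Solid circle: I = πd⁴/64  ⇒  d = (64I/π)^(1/4) = (64×0.2030/π)^(1/4) = 1.43 in

d ≈ 1.43 in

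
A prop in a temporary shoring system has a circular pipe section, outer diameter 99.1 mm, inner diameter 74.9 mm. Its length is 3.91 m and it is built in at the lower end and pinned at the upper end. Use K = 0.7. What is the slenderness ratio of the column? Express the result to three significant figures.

d_o = 99.1 mm, d_i = 74.9 mm
I = π(d_o⁴ − d_i⁴)/64 = π(99.1⁴ − 74.90⁴)/64 = 3.190×10^6 mm⁴
A = 3.307×10^3 mm²;  r_min = √(I/A) = √(3.190×10^6/3.307×10^3) = 31.06 mm
L_e = K·L = 0.7 × 3.91 m = 2.737 m = 2737.0 mm
λ = L_e / r_min = 2737.0 / 31.06 = 88.1

λ ≈ 88.1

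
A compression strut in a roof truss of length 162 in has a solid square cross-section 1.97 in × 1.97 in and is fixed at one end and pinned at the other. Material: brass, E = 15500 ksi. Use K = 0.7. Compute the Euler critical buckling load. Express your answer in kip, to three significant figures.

I = a⁴/12 = 1.97⁴/12 = 1.255 in⁴
Effective length L_e = K·L = 0.7 × 162 = 113.4 in
P_cr = π²EI / L_e² = π² × 15500×10³ × 1.255 / 113.4² = 1.493×10^4 lb

P_cr ≈ 14.9 kip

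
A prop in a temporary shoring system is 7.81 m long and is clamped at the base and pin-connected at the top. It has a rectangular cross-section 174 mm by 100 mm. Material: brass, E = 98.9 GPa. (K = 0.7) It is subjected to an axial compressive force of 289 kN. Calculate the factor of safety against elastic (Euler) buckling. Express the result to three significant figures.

Buckling occurs about the weak axis: I_min = h·b³/12 with b = 100 mm (the shorter side).
I_min = 174×100³/12 = 1.450×10^7 mm⁴
I = 1.450×10^7 mm⁴ = 1.450×10^-5 m⁴
Effective length L_e = K·L = 0.7 × 7.81 = 5.467 m
P_cr = π²EI / L_e² = π² × 98.9×10⁹ × 1.450×10^-5 / 5.467² = 4.736×10^5 N
Factor of safety n = P_cr / P = 473.55 / 289 = 1.64

n ≈ 1.64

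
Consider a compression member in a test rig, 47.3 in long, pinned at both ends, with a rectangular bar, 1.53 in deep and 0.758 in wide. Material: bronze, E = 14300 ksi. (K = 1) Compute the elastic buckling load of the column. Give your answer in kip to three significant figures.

P_cr ≈ 3.50 kip

Buckling occurs about the weak axis: I_min = h·b³/12 with b = 0.758 in (the shorter side).
I_min = 1.53×0.758³/12 = 5.553×10^-2 in⁴
Effective length L_e = K·L = 1 × 47.3 = 47.30 in
P_cr = π²EI / L_e² = π² × 14300×10³ × 5.553×10^-2 / 47.30² = 3.503×10^3 lb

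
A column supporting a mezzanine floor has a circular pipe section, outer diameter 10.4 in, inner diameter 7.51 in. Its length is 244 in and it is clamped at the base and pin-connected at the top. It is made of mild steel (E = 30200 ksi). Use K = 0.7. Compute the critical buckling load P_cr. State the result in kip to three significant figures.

P_cr ≈ 4270 kip

d_o = 10.4 in, d_i = 7.51 in
I = π(d_o⁴ − d_i⁴)/64 = π(10.4⁴ − 7.510⁴)/64 = 418.1 in⁴
Effective length L_e = K·L = 0.7 × 244 = 170.8 in
P_cr = π²EI / L_e² = π² × 30200×10³ × 418.1 / 170.8² = 4.272×10^6 lb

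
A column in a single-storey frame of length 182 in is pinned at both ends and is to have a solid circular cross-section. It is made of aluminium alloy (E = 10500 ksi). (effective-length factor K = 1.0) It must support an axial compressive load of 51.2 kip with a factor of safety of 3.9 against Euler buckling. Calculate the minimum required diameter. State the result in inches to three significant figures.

d ≈ 6.00 in

Required P_cr = n·P = 3.9 × 51.2 = 199.7 kip
L_e = K·L = 1 × 182 = 182.0 in
Required I = P_cr·L_e²/(π²E) = 1.997×10^5 × 182.0² / (π² × 1.05×10^7) = 63.82 in⁴
Solid circle: I = πd⁴/64  ⇒  d = (64I/π)^(1/4) = (64×63.82/π)^(1/4) = 6.00 in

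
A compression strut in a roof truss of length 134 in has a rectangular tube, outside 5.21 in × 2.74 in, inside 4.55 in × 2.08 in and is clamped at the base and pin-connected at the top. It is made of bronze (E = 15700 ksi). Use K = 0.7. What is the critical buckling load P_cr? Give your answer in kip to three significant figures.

P_cr ≈ 97.2 kip

Weak-axis I_min = (h_o·b_o³ − h_i·b_i³)/12 with b_o = 2.74, b_i = 2.080 in (shorter outer/inner sides).
I_min = (5.21×2.74³ − 4.550×2.080³)/12 = 5.519 in⁴
Effective length L_e = K·L = 0.7 × 134 = 93.80 in
P_cr = π²EI / L_e² = π² × 15700×10³ × 5.519 / 93.80² = 9.720×10^4 lb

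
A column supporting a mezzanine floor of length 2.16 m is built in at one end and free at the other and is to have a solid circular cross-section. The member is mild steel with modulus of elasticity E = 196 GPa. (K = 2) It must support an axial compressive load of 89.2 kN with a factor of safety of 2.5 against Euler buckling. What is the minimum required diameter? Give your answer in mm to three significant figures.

Required P_cr = n·P = 2.5 × 89.2 = 223.0 kN
L_e = K·L = 2 × 2.16 = 4.320 m
Required I = P_cr·L_e²/(π²E) = 2.230×10^5 × 4.320² / (π² × 1.96×10^11) = 2.151×10^-6 m⁴
I_req = 2.151×10^6 mm⁴
Solid circle: I = πd⁴/64  ⇒  d = (64I/π)^(1/4) = (64×2.151×10^6/π)^(1/4) = 81.4 mm

d ≈ 81.4 mm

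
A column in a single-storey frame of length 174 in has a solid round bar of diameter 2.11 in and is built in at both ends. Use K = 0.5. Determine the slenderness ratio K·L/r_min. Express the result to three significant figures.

λ ≈ 165

For a solid circle r = d/4 = 2.11/4 = 0.5275 in
L_e = K·L = 0.5 × 174 = 87.00 in
λ = L_e / r_min = 87.000 / 0.5275 = 165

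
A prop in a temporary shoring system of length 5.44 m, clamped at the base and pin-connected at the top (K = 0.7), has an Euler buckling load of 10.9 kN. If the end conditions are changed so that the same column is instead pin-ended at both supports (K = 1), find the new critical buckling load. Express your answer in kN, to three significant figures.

P_cr ∝ 1/K², so P_cr,new = P_cr,old × (K_old/K_new)² = 10.9 × (0.7/1)²
= 10.9 × 0.4900 = 5.34 kN

P_cr ≈ 5.34 kN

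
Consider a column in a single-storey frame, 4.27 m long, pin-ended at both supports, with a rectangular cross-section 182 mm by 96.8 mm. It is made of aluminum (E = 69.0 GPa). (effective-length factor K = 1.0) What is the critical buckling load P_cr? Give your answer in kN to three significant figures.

Buckling occurs about the weak axis: I_min = h·b³/12 with b = 96.8 mm (the shorter side).
I_min = 182×96.8³/12 = 1.376×10^7 mm⁴
I = 1.376×10^7 mm⁴ = 1.376×10^-5 m⁴
Effective length L_e = K·L = 1 × 4.27 = 4.270 m
P_cr = π²EI / L_e² = π² × 69.0×10⁹ × 1.376×10^-5 / 4.270² = 5.138×10^5 N

P_cr ≈ 514 kN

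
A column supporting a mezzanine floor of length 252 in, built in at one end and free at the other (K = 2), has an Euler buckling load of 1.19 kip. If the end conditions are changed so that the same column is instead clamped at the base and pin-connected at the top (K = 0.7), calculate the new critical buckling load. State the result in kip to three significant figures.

P_cr ≈ 9.71 kip

P_cr ∝ 1/K², so P_cr,new = P_cr,old × (K_old/K_new)² = 1.19 × (2/0.7)²
= 1.19 × 8.163 = 9.71 kip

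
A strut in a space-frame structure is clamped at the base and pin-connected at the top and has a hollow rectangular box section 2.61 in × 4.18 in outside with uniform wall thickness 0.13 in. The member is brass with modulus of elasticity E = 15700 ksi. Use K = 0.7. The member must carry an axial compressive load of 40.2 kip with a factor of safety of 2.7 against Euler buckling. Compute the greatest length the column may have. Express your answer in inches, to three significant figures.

L_max ≈ 75.4 in

Inner dimensions: h_i = 4.18 − 2×0.13 = 3.920 in, b_i = 2.61 − 2×0.13 = 2.350 in
Weak-axis I_min = (h_o·b_o³ − h_i·b_i³)/12 with b_o = 2.61, b_i = 2.350 in (shorter outer/inner sides).
I_min = (4.18×2.61³ − 3.920×2.350³)/12 = 1.954 in⁴
Required critical load P_cr = n·P = 2.7 × 40.2 = 108.5 kip = 1.085×10^5 lb
From P_cr = π²EI/(K·L)²:  L = (1/K)·√(π²EI/P_cr) = (1/0.7)·√(π²×1.57×10^7×1.954/1.085×10^5)
L = 75.4 in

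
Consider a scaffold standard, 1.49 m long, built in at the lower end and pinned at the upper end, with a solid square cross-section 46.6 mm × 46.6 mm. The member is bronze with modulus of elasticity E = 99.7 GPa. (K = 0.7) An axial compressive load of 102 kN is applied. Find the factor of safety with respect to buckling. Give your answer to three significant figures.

n ≈ 3.48

I = a⁴/12 = 46.6⁴/12 = 3.930×10^5 mm⁴
I = 3.930×10^5 mm⁴ = 3.930×10^-7 m⁴
Effective length L_e = K·L = 0.7 × 1.49 = 1.043 m
P_cr = π²EI / L_e² = π² × 99.7×10⁹ × 3.930×10^-7 / 1.043² = 3.555×10^5 N
Factor of safety n = P_cr / P = 355.46 / 102 = 3.48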